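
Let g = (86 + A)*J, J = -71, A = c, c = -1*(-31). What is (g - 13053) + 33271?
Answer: 11911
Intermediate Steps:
c = 31
A = 31
g = -8307 (g = (86 + 31)*(-71) = 117*(-71) = -8307)
(g - 13053) + 33271 = (-8307 - 13053) + 33271 = -21360 + 33271 = 11911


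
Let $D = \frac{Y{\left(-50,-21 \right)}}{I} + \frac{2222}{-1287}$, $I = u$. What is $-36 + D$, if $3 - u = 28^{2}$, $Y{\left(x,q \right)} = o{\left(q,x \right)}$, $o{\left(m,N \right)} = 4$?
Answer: $- \frac{3447802}{91377} \approx -37.732$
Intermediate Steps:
$Y{\left(x,q \right)} = 4$
$u = -781$ ($u = 3 - 28^{2} = 3 - 784 = -781$)
$I = -781$
$D = - \frac{158230}{91377}$ ($D = \frac{4}{-781} + \frac{2222}{-1287} = 4 \left(- \frac{1}{781}\right) + 2222 \left(- \frac{1}{1287}\right) = - \frac{4}{781} - \frac{202}{117} = - \frac{158230}{91377} \approx -1.7316$)
$-36 + D = -36 - \frac{158230}{91377} = - \frac{3447802}{91377}$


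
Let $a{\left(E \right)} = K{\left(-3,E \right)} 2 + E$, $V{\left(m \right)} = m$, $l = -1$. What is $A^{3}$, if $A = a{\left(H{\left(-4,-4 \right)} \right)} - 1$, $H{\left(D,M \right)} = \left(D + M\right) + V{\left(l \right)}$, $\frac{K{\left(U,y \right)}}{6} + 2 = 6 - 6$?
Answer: $-39304$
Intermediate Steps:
$K{\left(U,y \right)} = -12$ ($K{\left(U,y \right)} = -12 + 6 \left(6 - 6\right) = -12 + 6 \cdot 0 = -12 + 0 = -12$)
$H{\left(D,M \right)} = -1 + D + M$ ($H{\left(D,M \right)} = \left(D + M\right) - 1 = -1 + D + M$)
$a{\left(E \right)} = -24 + E$ ($a{\left(E \right)} = \left(-12\right) 2 + E = -24 + E$)
$A = -34$ ($A = \left(-24 - 9\right) - 1 = -33 - 1 = -34$)
$A^{3} = \left(-34\right)^{3} = -39304$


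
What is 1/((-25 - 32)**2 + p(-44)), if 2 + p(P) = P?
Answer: 1/3203 ≈ 0.00031221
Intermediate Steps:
p(P) = -2 + P
1/((-25 - 32)**2 + p(-44)) = 1/((-25 - 32)**2 + (-2 - 44)) = 1/((-57)**2 - 46) = 1/(3249 - 46) = 1/3203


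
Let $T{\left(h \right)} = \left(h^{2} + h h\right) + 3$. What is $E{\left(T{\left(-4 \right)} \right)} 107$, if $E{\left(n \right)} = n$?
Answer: $3745$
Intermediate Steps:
$T{\left(h \right)} = 3 + 2 h^{2}$ ($T{\left(h \right)} = \left(h^{2} + h^{2}\right) + 3 = 2 h^{2} + 3 = 3 + 2 h^{2}$)
$E{\left(T{\left(-4 \right)} \right)} 107 = \left(3 + 2 \left(-4\right)^{2}\right) 107 = \left(3 + 2 \cdot 16\right) 107 = \left(3 + 32\right) 107 = 35 \cdot 107 = 3745$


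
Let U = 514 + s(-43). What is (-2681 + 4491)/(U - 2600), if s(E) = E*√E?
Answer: -3775660/4430903 + 77830*I*√43/4430903 ≈ -0.85212 + 0.11518*I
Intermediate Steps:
s(E) = E^(3/2)
U = 514 - 43*I*√43 (U = 514 + (-43)^(3/2) = 514 - 43*I*√43 ≈ 514.0 - 281.97*I)
(-2681 + 4491)/(U - 2600) = (-2681 + 4491)/((514 - 43*I*√43) - 2600) = 1810/(-2086 - 43*I*√43)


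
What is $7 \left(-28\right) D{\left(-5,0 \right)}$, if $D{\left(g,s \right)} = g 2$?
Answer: $1960$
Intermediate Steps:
$D{\left(g,s \right)} = 2 g$
$7 \left(-28\right) D{\left(-5,0 \right)} = 7 \left(-28\right) 2 \left(-5\right) = \left(-196\right) \left(-10\right) = 1960$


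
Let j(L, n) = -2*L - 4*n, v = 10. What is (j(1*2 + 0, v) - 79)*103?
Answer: -12669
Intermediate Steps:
j(L, n) = -4*n - 2*L
(j(1*2 + 0, v) - 79)*103 = ((-4*10 - 2*(1*2 + 0)) - 79)*103 = ((-40 - 2*(2 + 0)) - 79)*103 = ((-40 - 2*2) - 79)*103 = ((-40 - 4) - 79)*103 = (-44 - 79)*103 = -123*103 = -12669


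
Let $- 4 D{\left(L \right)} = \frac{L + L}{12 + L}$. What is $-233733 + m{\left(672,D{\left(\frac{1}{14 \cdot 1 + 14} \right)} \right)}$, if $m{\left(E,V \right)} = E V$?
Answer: $- \frac{78768357}{337} \approx -2.3373 \cdot 10^{5}$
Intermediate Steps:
$D{\left(L \right)} = - \frac{L}{2 \left(12 + L\right)}$ ($D{\left(L \right)} = - \frac{\left(L + L\right) \frac{1}{12 + L}}{4} = - \frac{2 L \frac{1}{12 + L}}{4} = - \frac{L}{2 \left(12 + L\right)}$)
$-233733 + m{\left(672,D{\left(\frac{1}{14 \cdot 1 + 14} \right)} \right)} = -233733 + 672 \left(- \frac{1}{\left(14 \cdot 1 + 14\right) \left(24 + \frac{2}{14 \cdot 1 + 14}\right)}\right) = -233733 + 672 \left(- \frac{1}{\left(14 + 14\right) \left(24 + \frac{2}{14 + 14}\right)}\right) = -233733 + 672 \left(- \frac{1}{28 \left(24 + \frac{2}{28}\right)}\right) = -233733 + 672 \left(\left(-1\right) \frac{1}{28} \frac{1}{24 + 2 \cdot \frac{1}{28}}\right) = -233733 + 672 \left(\left(-1\right) \frac{1}{28} \frac{1}{24 + \frac{1}{14}}\right) = -233733 + 672 \left(\left(-1\right) \frac{1}{28} \frac{1}{\frac{337}{14}}\right) = -233733 + 672 \left(\left(-1\right) \frac{1}{28} \cdot \frac{14}{337}\right) = -233733 + 672 \left(- \frac{1}{674}\right) = -233733 - \frac{336}{337} = - \frac{78768357}{337}$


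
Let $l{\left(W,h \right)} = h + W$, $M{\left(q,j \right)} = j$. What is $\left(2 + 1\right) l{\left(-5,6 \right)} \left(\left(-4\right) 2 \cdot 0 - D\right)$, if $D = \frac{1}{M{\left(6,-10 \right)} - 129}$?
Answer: $\frac{3}{139} \approx 0.021583$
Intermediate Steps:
$l{\left(W,h \right)} = W + h$
$D = - \frac{1}{139}$ ($D = \frac{1}{-10 - 129} = \frac{1}{-139} = - \frac{1}{139} \approx -0.0071942$)
$\left(2 + 1\right) l{\left(-5,6 \right)} \left(\left(-4\right) 2 \cdot 0 - D\right) = \left(2 + 1\right) \left(-5 + 6\right) \left(\left(-4\right) 2 \cdot 0 - - \frac{1}{139}\right) = 3 \cdot 1 \left(\left(-8\right) 0 + \frac{1}{139}\right) = 3 \left(0 + \frac{1}{139}\right) = 3 \cdot \frac{1}{139} = \frac{3}{139}$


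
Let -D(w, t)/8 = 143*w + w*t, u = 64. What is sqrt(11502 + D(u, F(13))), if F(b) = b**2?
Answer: I*sqrt(148242) ≈ 385.02*I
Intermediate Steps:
D(w, t) = -1144*w - 8*t*w (D(w, t) = -8*(143*w + w*t) = -8*(143*w + t*w) = -1144*w - 8*t*w)
sqrt(11502 + D(u, F(13))) = sqrt(11502 - 8*64*(143 + 13**2)) = sqrt(11502 - 8*64*(143 + 169)) = sqrt(11502 - 8*64*312) = sqrt(11502 - 159744) = sqrt(-148242) = I*sqrt(148242)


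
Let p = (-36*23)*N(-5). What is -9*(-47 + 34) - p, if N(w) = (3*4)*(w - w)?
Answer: 117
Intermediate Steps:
N(w) = 0 (N(w) = 12*0 = 0)
p = 0 (p = -36*23*0 = -828*0 = 0)
-9*(-47 + 34) - p = -9*(-47 + 34) - 1*0 = -9*(-13) + 0 = 117 + 0 = 117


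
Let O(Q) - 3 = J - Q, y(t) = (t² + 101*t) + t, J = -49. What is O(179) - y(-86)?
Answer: 1151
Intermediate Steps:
y(t) = t² + 102*t
O(Q) = -46 - Q (O(Q) = 3 + (-49 - Q) = -46 - Q)
O(179) - y(-86) = (-46 - 1*179) - (-86)*(102 - 86) = (-46 - 179) - (-86)*16 = -225 - 1*(-1376) = -225 + 1376 = 1151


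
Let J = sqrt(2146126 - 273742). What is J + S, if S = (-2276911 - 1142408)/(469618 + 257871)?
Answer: -3419319/727489 + 16*sqrt(7314) ≈ 1363.7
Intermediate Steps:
J = 16*sqrt(7314) (J = sqrt(1872384) = 16*sqrt(7314) ≈ 1368.4)
S = -3419319/727489 ≈ -4.7002
J + S = 16*sqrt(7314) - 3419319/727489 = -3419319/727489 + 16*sqrt(7314)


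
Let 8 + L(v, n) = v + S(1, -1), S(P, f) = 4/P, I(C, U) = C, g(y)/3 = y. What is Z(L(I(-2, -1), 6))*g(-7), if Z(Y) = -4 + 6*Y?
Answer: 840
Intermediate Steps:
g(y) = 3*y
L(v, n) = -4 + v (L(v, n) = -8 + (v + 4/1) = -8 + (v + 4*1) = -8 + (v + 4) = -8 + (4 + v) = -4 + v)
Z(L(I(-2, -1), 6))*g(-7) = (-4 + 6*(-4 - 2))*(3*(-7)) = (-4 + 6*(-6))*(-21) = (-4 - 36)*(-21) = -40*(-21) = 840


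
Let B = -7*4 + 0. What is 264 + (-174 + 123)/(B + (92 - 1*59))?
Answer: 1269/5 ≈ 253.80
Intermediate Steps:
B = -28 (B = -28 + 0 = -28)
264 + (-174 + 123)/(B + (92 - 1*59)) = 264 + (-174 + 123)/(-28 + (92 - 1*59)) = 264 - 51/(-28 + (92 - 59)) = 264 - 51/(-28 + 33) = 264 - 51/5 = 1269/5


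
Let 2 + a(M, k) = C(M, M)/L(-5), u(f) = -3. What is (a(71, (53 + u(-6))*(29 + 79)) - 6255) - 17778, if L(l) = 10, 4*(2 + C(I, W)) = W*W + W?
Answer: -119537/5 ≈ -23907.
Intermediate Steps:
C(I, W) = -2 + W/4 + W²/4 (C(I, W) = -2 + (W*W + W)/4 = -2 + (W² + W)/4 = -2 + (W + W²)/4 = -2 + (W/4 + W²/4) = -2 + W/4 + W²/4)
a(M, k) = -11/5 + M/40 + M²/40 (a(M, k) = -2 + (-2 + M/4 + M²/4)/10 = -2 + (-2 + M/4 + M²/4)*(⅒) = -2 + (-⅕ + M/40 + M²/40) = -11/5 + M/40 + M²/40)
(a(71, (53 + u(-6))*(29 + 79)) - 6255) - 17778 = ((-11/5 + (1/40)*71 + (1/40)*71²) - 6255) - 17778 = ((-11/5 + 71/40 + (1/40)*5041) - 6255) - 17778 = ((-11/5 + 71/40 + 5041/40) - 6255) - 17778 = (628/5 - 6255) - 17778 = -30647/5 - 17778 = -119537/5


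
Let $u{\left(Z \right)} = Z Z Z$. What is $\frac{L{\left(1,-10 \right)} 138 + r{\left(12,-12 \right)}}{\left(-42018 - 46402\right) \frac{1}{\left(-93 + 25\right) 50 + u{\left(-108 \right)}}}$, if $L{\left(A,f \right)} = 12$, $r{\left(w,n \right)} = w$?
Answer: $\frac{526717704}{22105} \approx 23828.0$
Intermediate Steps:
$u{\left(Z \right)} = Z^{3}$ ($u{\left(Z \right)} = Z^{2} Z = Z^{3}$)
$\frac{L{\left(1,-10 \right)} 138 + r{\left(12,-12 \right)}}{\left(-42018 - 46402\right) \frac{1}{\left(-93 + 25\right) 50 + u{\left(-108 \right)}}} = \frac{12 \cdot 138 + 12}{\left(-42018 - 46402\right) \frac{1}{\left(-93 + 25\right) 50 + \left(-108\right)^{3}}} = \frac{1656 + 12}{\left(-88420\right) \frac{1}{\left(-68\right) 50 - 1259712}} = \frac{1668}{\left(-88420\right) \frac{1}{-3400 - 1259712}} = \frac{1668}{\left(-88420\right) \frac{1}{-1263112}} = \frac{1668}{\left(-88420\right) \left(- \frac{1}{1263112}\right)} = \frac{1668}{\frac{22105}{315778}} = 1668 \cdot \frac{315778}{22105} = \frac{526717704}{22105}$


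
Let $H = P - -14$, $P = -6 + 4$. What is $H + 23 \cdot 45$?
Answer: $1047$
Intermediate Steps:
$P = -2$
$H = 12$ ($H = -2 - -14 = -2 + 14 = 12$)
$H + 23 \cdot 45 = 12 + 23 \cdot 45 = 12 + 1035 = 1047$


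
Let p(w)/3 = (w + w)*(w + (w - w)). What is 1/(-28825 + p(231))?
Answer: 1/291341 ≈ 3.4324e-6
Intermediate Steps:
p(w) = 6*w² (p(w) = 3*((w + w)*(w + (w - w))) = 3*((2*w)*(w + 0)) = 3*((2*w)*w) = 3*(2*w²) = 6*w²)
1/(-28825 + p(231)) = 1/(-28825 + 6*231²) = 1/(-28825 + 6*53361) = 1/(-28825 + 320166) = 1/291341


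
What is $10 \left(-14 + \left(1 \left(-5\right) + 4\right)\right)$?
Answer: $-150$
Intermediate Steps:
$10 \left(-14 + \left(1 \left(-5\right) + 4\right)\right) = 10 \left(-14 + \left(-5 + 4\right)\right) = 10 \left(-14 - 1\right) = 10 \left(-15\right) = -150$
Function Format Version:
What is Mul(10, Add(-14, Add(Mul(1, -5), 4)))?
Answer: -150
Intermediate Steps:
Mul(10, Add(-14, Add(Mul(1, -5), 4))) = Mul(10, Add(-14, Add(-5, 4))) = Mul(10, Add(-14, -1)) = Mul(10, -15) = -150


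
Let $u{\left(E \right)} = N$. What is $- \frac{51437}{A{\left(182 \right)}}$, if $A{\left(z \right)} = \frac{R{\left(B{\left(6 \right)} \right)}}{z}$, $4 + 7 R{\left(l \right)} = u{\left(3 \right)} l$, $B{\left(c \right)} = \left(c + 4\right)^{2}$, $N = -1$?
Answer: $\frac{2520413}{4} \approx 6.301 \cdot 10^{5}$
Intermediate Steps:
$u{\left(E \right)} = -1$
$B{\left(c \right)} = \left(4 + c\right)^{2}$
$R{\left(l \right)} = - \frac{4}{7} - \frac{l}{7}$ ($R{\left(l \right)} = - \frac{4}{7} + \frac{\left(-1\right) l}{7} = - \frac{4}{7} - \frac{l}{7}$)
$A{\left(z \right)} = - \frac{104}{7 z}$ ($A{\left(z \right)} = \frac{- \frac{4}{7} - \frac{\left(4 + 6\right)^{2}}{7}}{z} = \frac{- \frac{4}{7} - \frac{10^{2}}{7}}{z} = \frac{- \frac{4}{7} - \frac{100}{7}}{z} = - \frac{104}{7 z}$)
$- \frac{51437}{A{\left(182 \right)}} = - \frac{51437}{\left(- \frac{104}{7}\right) \frac{1}{182}} = - \frac{51437}{- \frac{4}{49}} = \left(-51437\right) \left(- \frac{49}{4}\right) = \frac{2520413}{4}$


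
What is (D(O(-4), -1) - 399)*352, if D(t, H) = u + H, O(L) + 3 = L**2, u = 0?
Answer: -140800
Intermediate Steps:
O(L) = -3 + L**2
D(t, H) = H (D(t, H) = 0 + H = H)
(D(O(-4), -1) - 399)*352 = (-1 - 399)*352 = -400*352 = -140800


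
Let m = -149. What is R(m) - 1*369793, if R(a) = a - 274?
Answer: -370216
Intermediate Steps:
R(a) = -274 + a
R(m) - 1*369793 = (-274 - 149) - 1*369793 = -423 - 369793 = -370216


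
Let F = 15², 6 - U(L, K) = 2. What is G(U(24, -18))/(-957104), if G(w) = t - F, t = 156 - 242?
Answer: 311/957104 ≈ 0.00032494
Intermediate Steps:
U(L, K) = 4 (U(L, K) = 6 - 1*2 = 6 - 2 = 4)
F = 225
t = -86
G(w) = -311 (G(w) = -86 - 1*225 = -86 - 225 = -311)
G(U(24, -18))/(-957104) = -311/(-957104) = -311*(-1/957104) = 311/957104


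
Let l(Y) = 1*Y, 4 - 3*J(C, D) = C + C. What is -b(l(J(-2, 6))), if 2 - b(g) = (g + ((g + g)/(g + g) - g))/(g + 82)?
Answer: -505/254 ≈ -1.9882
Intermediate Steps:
J(C, D) = 4/3 - 2*C/3 (J(C, D) = 4/3 - (C + C)/3 = 4/3 - 2*C/3)
l(Y) = Y
b(g) = 2 - 1/(82 + g) (b(g) = 2 - (g + ((g + g)/(g + g) - g))/(g + 82) = 2 - (g + ((2*g)/((2*g)) - g))/(82 + g) = 2 - (g + ((2*g)*(1/(2*g)) - g))/(82 + g) = 2 - (g + (1 - g))/(82 + g) = 2 - 1/(82 + g))
-b(l(J(-2, 6))) = -(163 + 2*(4/3 - 2/3*(-2)))/(82 + (4/3 - 2/3*(-2))) = -(163 + 2*(4/3 + 4/3))/(82 + (4/3 + 4/3)) = -(163 + 2*(8/3))/(82 + 8/3) = -(163 + 16/3)/254/3 = -3*505/(254*3) = -1*505/254 = -505/254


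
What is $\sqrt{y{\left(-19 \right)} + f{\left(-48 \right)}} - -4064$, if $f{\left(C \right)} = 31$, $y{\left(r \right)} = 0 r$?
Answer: $4064 + \sqrt{31} \approx 4069.6$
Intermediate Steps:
$y{\left(r \right)} = 0$
$\sqrt{y{\left(-19 \right)} + f{\left(-48 \right)}} - -4064 = \sqrt{0 + 31} - -4064 = \sqrt{31} + 4064 = 4064 + \sqrt{31}$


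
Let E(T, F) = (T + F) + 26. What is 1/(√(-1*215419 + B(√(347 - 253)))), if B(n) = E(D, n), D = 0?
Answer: -I/√(215393 - √94) ≈ -0.0021547*I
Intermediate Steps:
E(T, F) = 26 + F + T (E(T, F) = (F + T) + 26 = 26 + F + T)
B(n) = 26 + n (B(n) = 26 + n + 0 = 26 + n)
1/(√(-1*215419 + B(√(347 - 253)))) = 1/(√(-1*215419 + (26 + √(347 - 253)))) = 1/(√(-215419 + (26 + √94))) = 1/(√(-215393 + √94)) = (-215393 + √94)^(-½)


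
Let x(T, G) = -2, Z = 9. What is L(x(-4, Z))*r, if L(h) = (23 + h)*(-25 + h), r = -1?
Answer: 567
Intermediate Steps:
L(h) = (-25 + h)*(23 + h)
L(x(-4, Z))*r = (-575 + (-2)**2 - 2*(-2))*(-1) = (-575 + 4 + 4)*(-1) = -567*(-1) = 567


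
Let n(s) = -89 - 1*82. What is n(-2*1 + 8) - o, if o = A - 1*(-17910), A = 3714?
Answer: -21795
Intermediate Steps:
n(s) = -171 (n(s) = -89 - 82 = -171)
o = 21624 (o = 3714 - 1*(-17910) = 3714 + 17910 = 21624)
n(-2*1 + 8) - o = -171 - 1*21624 = -171 - 21624 = -21795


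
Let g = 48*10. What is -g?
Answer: -480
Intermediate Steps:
g = 480
-g = -1*480 = -480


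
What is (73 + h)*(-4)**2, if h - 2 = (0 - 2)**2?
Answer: 1264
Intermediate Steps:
h = 6 (h = 2 + (0 - 2)**2 = 2 + (-2)**2 = 2 + 4 = 6)
(73 + h)*(-4)**2 = (73 + 6)*(-4)**2 = 79*16 = 1264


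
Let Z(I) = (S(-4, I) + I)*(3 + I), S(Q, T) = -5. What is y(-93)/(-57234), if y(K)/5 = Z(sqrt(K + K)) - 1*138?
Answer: 565/19078 + 5*I*sqrt(186)/28617 ≈ 0.029615 + 0.0023829*I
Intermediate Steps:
Z(I) = (-5 + I)*(3 + I)
y(K) = -765 + 10*K - 10*sqrt(2)*sqrt(K) (y(K) = 5*((-15 + (sqrt(K + K))**2 - 2*sqrt(K + K)) - 1*138) = 5*((-15 + (sqrt(2*K))**2 - 2*sqrt(2)*sqrt(K)) - 138) = 5*((-15 + (sqrt(2)*sqrt(K))**2 - 2*sqrt(2)*sqrt(K)) - 138) = 5*((-15 + 2*K - 2*sqrt(2)*sqrt(K)) - 138) = 5*(-153 + 2*K - 2*sqrt(2)*sqrt(K)) = -765 + 10*K - 10*sqrt(2)*sqrt(K))
y(-93)/(-57234) = (-765 + 10*(-93) - 10*sqrt(2)*sqrt(-93))/(-57234) = (-765 - 930 - 10*sqrt(2)*I*sqrt(93))*(-1/57234) = (-765 - 930 - 10*I*sqrt(186))*(-1/57234) = (-1695 - 10*I*sqrt(186))*(-1/57234) = 565/19078 + 5*I*sqrt(186)/28617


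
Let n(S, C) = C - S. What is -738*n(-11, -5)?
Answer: -4428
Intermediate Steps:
-738*n(-11, -5) = -738*(-5 - 1*(-11)) = -738*(-5 + 11) = -738*6 = -4428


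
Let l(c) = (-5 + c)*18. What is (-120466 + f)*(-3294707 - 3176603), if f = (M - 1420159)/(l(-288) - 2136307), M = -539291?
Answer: 1669505681620977760/2141581 ≈ 7.7957e+11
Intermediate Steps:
l(c) = -90 + 18*c
f = 1959450/2141581 (f = (-539291 - 1420159)/((-90 + 18*(-288)) - 2136307) = -1959450/((-90 - 5184) - 2136307) = -1959450/(-5274 - 2136307) = -1959450/(-2141581) = -1959450*(-1/2141581) = 1959450/2141581 ≈ 0.91496)
(-120466 + f)*(-3294707 - 3176603) = (-120466 + 1959450/2141581)*(-3294707 - 3176603) = -257985737296/2141581*(-6471310) = 1669505681620977760/2141581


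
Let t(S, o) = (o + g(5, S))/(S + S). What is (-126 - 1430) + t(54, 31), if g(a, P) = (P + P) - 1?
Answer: -27985/18 ≈ -1554.7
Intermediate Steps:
g(a, P) = -1 + 2*P (g(a, P) = 2*P - 1 = -1 + 2*P)
t(S, o) = (-1 + o + 2*S)/(2*S) (t(S, o) = (o + (-1 + 2*S))/(S + S) = (-1 + o + 2*S)/((2*S)) = (-1 + o + 2*S)*(1/(2*S)) = (-1 + o + 2*S)/(2*S))
(-126 - 1430) + t(54, 31) = (-126 - 1430) + (1/2)*(-1 + 31 + 2*54)/54 = -1556 + (1/2)*(1/54)*(-1 + 31 + 108) = -1556 + (1/2)*(1/54)*138 = -1556 + 23/18 = -27985/18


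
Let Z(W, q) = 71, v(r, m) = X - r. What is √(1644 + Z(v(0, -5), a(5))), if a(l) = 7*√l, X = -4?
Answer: 7*√35 ≈ 41.413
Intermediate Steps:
v(r, m) = -4 - r
√(1644 + Z(v(0, -5), a(5))) = √(1644 + 71) = √1715 = 7*√35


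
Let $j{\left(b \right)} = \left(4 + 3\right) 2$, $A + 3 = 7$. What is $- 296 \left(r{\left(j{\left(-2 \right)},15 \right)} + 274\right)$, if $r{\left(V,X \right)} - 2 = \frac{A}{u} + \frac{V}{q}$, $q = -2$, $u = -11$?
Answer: $- \frac{874680}{11} \approx -79516.0$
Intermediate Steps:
$A = 4$ ($A = -3 + 7 = 4$)
$j{\left(b \right)} = 14$ ($j{\left(b \right)} = 7 \cdot 2 = 14$)
$r{\left(V,X \right)} = \frac{18}{11} - \frac{V}{2}$ ($r{\left(V,X \right)} = 2 + \left(\frac{4}{-11} + \frac{V}{-2}\right) = 2 + \left(4 \left(- \frac{1}{11}\right) + V \left(- \frac{1}{2}\right)\right) = 2 - \left(\frac{4}{11} + \frac{V}{2}\right) = \frac{18}{11} - \frac{V}{2}$)
$- 296 \left(r{\left(j{\left(-2 \right)},15 \right)} + 274\right) = - 296 \left(\left(\frac{18}{11} - 7\right) + 274\right) = - 296 \left(- \frac{59}{11} + 274\right) = \left(-296\right) \frac{2955}{11} = - \frac{874680}{11}$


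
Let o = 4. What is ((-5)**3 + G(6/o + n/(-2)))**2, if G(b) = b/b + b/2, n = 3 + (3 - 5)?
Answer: 61009/4 ≈ 15252.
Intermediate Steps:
n = 1 (n = 3 - 2 = 1)
G(b) = 1 + b/2 (G(b) = 1 + b*(1/2) = 1 + b/2)
((-5)**3 + G(6/o + n/(-2)))**2 = ((-5)**3 + (1 + (6/4 + 1/(-2))/2))**2 = (-125 + (1 + (6*(1/4) + 1*(-1/2))/2))**2 = (-125 + (1 + (3/2 - 1/2)/2))**2 = (-125 + (1 + (1/2)*1))**2 = (-125 + (1 + 1/2))**2 = (-125 + 3/2)**2 = (-247/2)**2 = 61009/4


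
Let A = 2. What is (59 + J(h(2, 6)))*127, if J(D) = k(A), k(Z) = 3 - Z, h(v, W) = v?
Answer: 7620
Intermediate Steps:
J(D) = 1 (J(D) = 3 - 1*2 = 3 - 2 = 1)
(59 + J(h(2, 6)))*127 = (59 + 1)*127 = 60*127 = 7620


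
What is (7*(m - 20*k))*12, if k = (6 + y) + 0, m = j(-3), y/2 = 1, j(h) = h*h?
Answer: -12684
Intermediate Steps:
j(h) = h²
y = 2 (y = 2*1 = 2)
m = 9 (m = (-3)² = 9)
k = 8 (k = (6 + 2) + 0 = 8 + 0 = 8)
(7*(m - 20*k))*12 = (7*(9 - 20*8))*12 = (7*(9 - 5*32))*12 = (7*(9 - 160))*12 = (7*(-151))*12 = -1057*12 = -12684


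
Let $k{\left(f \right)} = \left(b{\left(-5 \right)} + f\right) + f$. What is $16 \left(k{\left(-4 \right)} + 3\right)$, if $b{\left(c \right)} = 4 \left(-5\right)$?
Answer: $-400$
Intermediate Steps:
$b{\left(c \right)} = -20$
$k{\left(f \right)} = -20 + 2 f$ ($k{\left(f \right)} = \left(-20 + f\right) + f = -20 + 2 f$)
$16 \left(k{\left(-4 \right)} + 3\right) = 16 \left(\left(-20 + 2 \left(-4\right)\right) + 3\right) = 16 \left(\left(-20 - 8\right) + 3\right) = 16 \left(-28 + 3\right) = 16 \left(-25\right) = -400$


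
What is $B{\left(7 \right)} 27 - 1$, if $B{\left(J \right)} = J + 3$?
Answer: $269$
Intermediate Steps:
$B{\left(J \right)} = 3 + J$
$B{\left(7 \right)} 27 - 1 = \left(3 + 7\right) 27 - 1 = 10 \cdot 27 - 1 = 270 - 1 = 269$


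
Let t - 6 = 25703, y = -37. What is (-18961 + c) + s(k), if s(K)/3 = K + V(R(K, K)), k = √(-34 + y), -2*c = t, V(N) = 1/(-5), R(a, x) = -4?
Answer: -318161/10 + 3*I*√71 ≈ -31816.0 + 25.278*I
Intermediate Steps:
V(N) = -⅕
t = 25709 (t = 6 + 25703 = 25709)
c = -25709/2 (c = -½*25709 = -25709/2 ≈ -12855.)
k = I*√71 (k = √(-34 - 37) = √(-71) = I*√71 ≈ 8.4261*I)
s(K) = -⅗ + 3*K (s(K) = 3*(K - ⅕) = 3*(-⅕ + K) = -⅗ + 3*K)
(-18961 + c) + s(k) = (-18961 - 25709/2) + (-⅗ + 3*(I*√71)) = -63631/2 + (-⅗ + 3*I*√71) = -318161/10 + 3*I*√71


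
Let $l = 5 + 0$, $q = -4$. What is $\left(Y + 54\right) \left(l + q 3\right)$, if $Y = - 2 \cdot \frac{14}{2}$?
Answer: $-280$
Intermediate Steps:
$Y = -14$ ($Y = - 2 \cdot 14 \cdot \frac{1}{2} = \left(-2\right) 7 = -14$)
$l = 5$
$\left(Y + 54\right) \left(l + q 3\right) = \left(-14 + 54\right) \left(5 - 12\right) = 40 \left(5 - 12\right) = 40 \left(-7\right) = -280$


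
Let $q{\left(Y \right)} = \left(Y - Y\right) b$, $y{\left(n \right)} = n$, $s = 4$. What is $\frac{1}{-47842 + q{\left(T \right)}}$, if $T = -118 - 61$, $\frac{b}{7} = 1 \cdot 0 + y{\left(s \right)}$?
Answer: $- \frac{1}{47842} \approx -2.0902 \cdot 10^{-5}$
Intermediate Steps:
$b = 28$ ($b = 7 \left(1 \cdot 0 + 4\right) = 7 \left(0 + 4\right) = 7 \cdot 4 = 28$)
$T = -179$
$q{\left(Y \right)} = 0$ ($q{\left(Y \right)} = \left(Y - Y\right) 28 = 0 \cdot 28 = 0$)
$\frac{1}{-47842 + q{\left(T \right)}} = \frac{1}{-47842 + 0} = \frac{1}{-47842} = - \frac{1}{47842}$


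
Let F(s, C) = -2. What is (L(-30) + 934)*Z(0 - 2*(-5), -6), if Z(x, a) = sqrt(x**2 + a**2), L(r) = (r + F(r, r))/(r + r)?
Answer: 28036*sqrt(34)/15 ≈ 10898.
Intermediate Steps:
L(r) = (-2 + r)/(2*r) (L(r) = (r - 2)/(r + r) = (-2 + r)/((2*r)) = (-2 + r)*(1/(2*r)) = (-2 + r)/(2*r))
Z(x, a) = sqrt(a**2 + x**2)
(L(-30) + 934)*Z(0 - 2*(-5), -6) = ((1/2)*(-2 - 30)/(-30) + 934)*sqrt((-6)**2 + (0 - 2*(-5))**2) = ((1/2)*(-1/30)*(-32) + 934)*sqrt(36 + (0 + 10)**2) = (8/15 + 934)*sqrt(36 + 10**2) = 14018*sqrt(36 + 100)/15 = 14018*sqrt(136)/15 = 14018*(2*sqrt(34))/15 = 28036*sqrt(34)/15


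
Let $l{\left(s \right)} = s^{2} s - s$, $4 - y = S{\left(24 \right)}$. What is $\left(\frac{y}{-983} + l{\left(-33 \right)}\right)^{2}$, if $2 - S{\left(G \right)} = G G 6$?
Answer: $\frac{1245884562468100}{966289} \approx 1.2893 \cdot 10^{9}$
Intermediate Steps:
$S{\left(G \right)} = 2 - 6 G^{2}$ ($S{\left(G \right)} = 2 - G G 6 = 2 - G^{2} \cdot 6 = 2 - 6 G^{2}$)
$y = 3458$ ($y = 4 - \left(2 - 6 \cdot 24^{2}\right) = 4 - \left(2 - 3456\right) = 4 - -3454 = 4 + 3454 = 3458$)
$l{\left(s \right)} = s^{3} - s$
$\left(\frac{y}{-983} + l{\left(-33 \right)}\right)^{2} = \left(\frac{3458}{-983} + \left(\left(-33\right)^{3} - -33\right)\right)^{2} = \left(3458 \left(- \frac{1}{983}\right) + \left(-35937 + 33\right)\right)^{2} = \left(- \frac{3458}{983} - 35904\right)^{2} = \left(- \frac{35297090}{983}\right)^{2} = \frac{1245884562468100}{966289}$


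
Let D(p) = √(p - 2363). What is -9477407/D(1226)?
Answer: 9477407*I*√1137/1137 ≈ 2.8107e+5*I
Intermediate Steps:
D(p) = √(-2363 + p)
-9477407/D(1226) = -9477407/√(-2363 + 1226) = -9477407*(-I*√1137/1137) = -(-9477407)*I*√1137/1137 = 9477407*I*√1137/1137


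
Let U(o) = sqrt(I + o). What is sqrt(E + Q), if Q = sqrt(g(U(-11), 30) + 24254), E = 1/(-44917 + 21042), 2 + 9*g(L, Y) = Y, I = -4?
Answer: sqrt(-8595 + 68401875*sqrt(218314))/14325 ≈ 12.480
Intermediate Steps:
U(o) = sqrt(-4 + o)
g(L, Y) = -2/9 + Y/9
E = -1/23875 (E = 1/(-23875) = -1/23875 ≈ -4.1885e-5)
Q = sqrt(218314)/3 (Q = sqrt((-2/9 + (1/9)*30) + 24254) = sqrt((-2/9 + 10/3) + 24254) = sqrt(28/9 + 24254) = sqrt(218314/9) = sqrt(218314)/3 ≈ 155.75)
sqrt(E + Q) = sqrt(-1/23875 + sqrt(218314)/3)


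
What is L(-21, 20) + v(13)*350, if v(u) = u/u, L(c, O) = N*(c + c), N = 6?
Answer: 98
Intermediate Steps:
L(c, O) = 12*c (L(c, O) = 6*(c + c) = 6*(2*c) = 12*c)
v(u) = 1
L(-21, 20) + v(13)*350 = 12*(-21) + 1*350 = -252 + 350 = 98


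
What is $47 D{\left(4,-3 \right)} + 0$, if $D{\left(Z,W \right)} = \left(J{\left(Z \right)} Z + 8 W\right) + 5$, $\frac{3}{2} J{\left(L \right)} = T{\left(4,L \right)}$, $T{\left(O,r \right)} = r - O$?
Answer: $-893$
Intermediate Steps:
$J{\left(L \right)} = - \frac{8}{3} + \frac{2 L}{3}$ ($J{\left(L \right)} = \frac{2 \left(L - 4\right)}{3} = \frac{2 \left(-4 + L\right)}{3} = - \frac{8}{3} + \frac{2 L}{3}$)
$D{\left(Z,W \right)} = 5 + 8 W + Z \left(- \frac{8}{3} + \frac{2 Z}{3}\right)$ ($D{\left(Z,W \right)} = \left(\left(- \frac{8}{3} + \frac{2 Z}{3}\right) Z + 8 W\right) + 5 = \left(Z \left(- \frac{8}{3} + \frac{2 Z}{3}\right) + 8 W\right) + 5 = \left(8 W + Z \left(- \frac{8}{3} + \frac{2 Z}{3}\right)\right) + 5 = 5 + 8 W + Z \left(- \frac{8}{3} + \frac{2 Z}{3}\right)$)
$47 D{\left(4,-3 \right)} + 0 = 47 \left(5 + 8 \left(-3\right) + \frac{2}{3} \cdot 4 \left(-4 + 4\right)\right) + 0 = 47 \left(5 - 24 + \frac{2}{3} \cdot 4 \cdot 0\right) + 0 = 47 \left(5 - 24 + 0\right) + 0 = 47 \left(-19\right) + 0 = -893 + 0 = -893$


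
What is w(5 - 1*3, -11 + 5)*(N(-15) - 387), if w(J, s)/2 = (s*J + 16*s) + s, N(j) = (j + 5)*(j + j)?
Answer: 19836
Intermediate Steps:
N(j) = 2*j*(5 + j) (N(j) = (5 + j)*(2*j) = 2*j*(5 + j))
w(J, s) = 34*s + 2*J*s (w(J, s) = 2*((s*J + 16*s) + s) = 2*((J*s + 16*s) + s) = 2*((16*s + J*s) + s) = 2*(17*s + J*s) = 34*s + 2*J*s)
w(5 - 1*3, -11 + 5)*(N(-15) - 387) = (2*(-11 + 5)*(17 + (5 - 1*3)))*(2*(-15)*(5 - 15) - 387) = (2*(-6)*(17 + (5 - 3)))*(2*(-15)*(-10) - 387) = (2*(-6)*(17 + 2))*(300 - 387) = (2*(-6)*19)*(-87) = -228*(-87) = 19836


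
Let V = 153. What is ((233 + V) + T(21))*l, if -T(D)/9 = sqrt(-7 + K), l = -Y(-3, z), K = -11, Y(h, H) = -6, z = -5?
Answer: 2316 - 162*I*sqrt(2) ≈ 2316.0 - 229.1*I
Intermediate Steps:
l = 6 (l = -1*(-6) = 6)
T(D) = -27*I*sqrt(2) (T(D) = -9*sqrt(-7 - 11) = -27*I*sqrt(2))
((233 + V) + T(21))*l = ((233 + 153) - 27*I*sqrt(2))*6 = (386 - 27*I*sqrt(2))*6 = 2316 - 162*I*sqrt(2)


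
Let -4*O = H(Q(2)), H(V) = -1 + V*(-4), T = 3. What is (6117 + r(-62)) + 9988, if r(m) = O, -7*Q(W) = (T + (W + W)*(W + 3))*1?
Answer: 450855/28 ≈ 16102.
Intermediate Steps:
Q(W) = -3/7 - 2*W*(3 + W)/7 (Q(W) = -(3 + (W + W)*(W + 3))/7 = -(3 + (2*W)*(3 + W))/7 = -(3 + 2*W*(3 + W))/7 = -3/7 - 2*W*(3 + W)/7)
H(V) = -1 - 4*V
O = -85/28 (O = -(-1 - 4*(-3/7 - 6/7*2 - 2/7*2²))/4 = -(-1 - 4*(-3/7 - 12/7 - 2/7*4))/4 = -(-1 - 4*(-3/7 - 12/7 - 8/7))/4 = -(-1 - 4*(-23/7))/4 = -(-1 + 92/7)/4 = -¼*85/7 = -85/28 ≈ -3.0357)
r(m) = -85/28
(6117 + r(-62)) + 9988 = (6117 - 85/28) + 9988 = 171191/28 + 9988 = 450855/28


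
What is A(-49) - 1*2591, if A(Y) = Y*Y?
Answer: -190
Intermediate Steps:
A(Y) = Y²
A(-49) - 1*2591 = (-49)² - 1*2591 = 2401 - 2591 = -190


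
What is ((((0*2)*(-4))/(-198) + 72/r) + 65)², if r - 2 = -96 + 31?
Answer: 199809/49 ≈ 4077.7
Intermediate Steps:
r = -63 (r = 2 + (-96 + 31) = 2 - 65 = -63)
((((0*2)*(-4))/(-198) + 72/r) + 65)² = ((((0*2)*(-4))/(-198) + 72/(-63)) + 65)² = (((0*(-4))*(-1/198) + 72*(-1/63)) + 65)² = ((0*(-1/198) - 8/7) + 65)² = ((0 - 8/7) + 65)² = (-8/7 + 65)² = (447/7)² = 199809/49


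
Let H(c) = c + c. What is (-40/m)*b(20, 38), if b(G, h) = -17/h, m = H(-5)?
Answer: -34/19 ≈ -1.7895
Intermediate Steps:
H(c) = 2*c
m = -10 (m = 2*(-5) = -10)
(-40/m)*b(20, 38) = (-40/(-10))*(-17/38) = (-40*(-⅒))*(-17*1/38) = 4*(-17/38) = -34/19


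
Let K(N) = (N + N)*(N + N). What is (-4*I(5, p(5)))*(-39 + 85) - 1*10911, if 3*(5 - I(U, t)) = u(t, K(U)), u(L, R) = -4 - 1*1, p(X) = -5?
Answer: -36413/3 ≈ -12138.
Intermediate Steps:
K(N) = 4*N² (K(N) = (2*N)*(2*N) = 4*N²)
u(L, R) = -5 (u(L, R) = -4 - 1 = -5)
I(U, t) = 20/3 (I(U, t) = 5 - ⅓*(-5) = 5 + 5/3 = 20/3)
(-4*I(5, p(5)))*(-39 + 85) - 1*10911 = (-4*20/3)*(-39 + 85) - 1*10911 = -80/3*46 - 10911 = -3680/3 - 10911 = -36413/3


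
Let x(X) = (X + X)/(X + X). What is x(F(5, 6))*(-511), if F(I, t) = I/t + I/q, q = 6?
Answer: -511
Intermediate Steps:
F(I, t) = I/6 + I/t (F(I, t) = I/t + I/6 = I/6 + I/t)
x(X) = 1 (x(X) = (2*X)/((2*X)) = (2*X)*(1/(2*X)) = 1)
x(F(5, 6))*(-511) = 1*(-511) = -511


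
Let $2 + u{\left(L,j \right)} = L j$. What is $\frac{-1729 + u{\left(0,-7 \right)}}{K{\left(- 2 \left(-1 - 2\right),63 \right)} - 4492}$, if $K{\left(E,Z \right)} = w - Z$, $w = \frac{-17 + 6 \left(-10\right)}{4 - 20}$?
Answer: $\frac{27696}{72803} \approx 0.38042$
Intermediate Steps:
$w = \frac{77}{16}$ ($w = \frac{-17 - 60}{-16} = \left(-77\right) \left(- \frac{1}{16}\right) = \frac{77}{16} \approx 4.8125$)
$u{\left(L,j \right)} = -2 + L j$
$K{\left(E,Z \right)} = \frac{77}{16} - Z$
$\frac{-1729 + u{\left(0,-7 \right)}}{K{\left(- 2 \left(-1 - 2\right),63 \right)} - 4492} = \frac{-1729 + \left(-2 + 0 \left(-7\right)\right)}{\left(\frac{77}{16} - 63\right) - 4492} = \frac{-1729 + \left(-2 + 0\right)}{\left(\frac{77}{16} - 63\right) - 4492} = \frac{-1729 - 2}{- \frac{931}{16} - 4492} = - \frac{1731}{- \frac{72803}{16}} = \left(-1731\right) \left(- \frac{16}{72803}\right) = \frac{27696}{72803}$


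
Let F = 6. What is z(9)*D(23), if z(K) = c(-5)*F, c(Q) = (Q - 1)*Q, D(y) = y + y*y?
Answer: 99360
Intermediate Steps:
D(y) = y + y²
c(Q) = Q*(-1 + Q) (c(Q) = (-1 + Q)*Q = Q*(-1 + Q))
z(K) = 180 (z(K) = -5*(-1 - 5)*6 = -5*(-6)*6 = 30*6 = 180)
z(9)*D(23) = 180*(23*(1 + 23)) = 180*(23*24) = 180*552 = 99360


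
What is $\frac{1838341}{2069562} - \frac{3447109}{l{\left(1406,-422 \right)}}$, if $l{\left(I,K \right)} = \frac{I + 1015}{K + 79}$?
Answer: $\frac{815656146246685}{1670136534} \approx 4.8838 \cdot 10^{5}$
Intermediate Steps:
$l{\left(I,K \right)} = \frac{1015 + I}{79 + K}$
$\frac{1838341}{2069562} - \frac{3447109}{l{\left(1406,-422 \right)}} = \frac{1838341}{2069562} - \frac{3447109}{\frac{1}{79 - 422} \left(1015 + 1406\right)} = 1838341 \cdot \frac{1}{2069562} - \frac{3447109}{\frac{1}{-343} \cdot 2421} = \frac{1838341}{2069562} - \frac{3447109}{\left(- \frac{1}{343}\right) 2421} = \frac{1838341}{2069562} - \frac{3447109}{- \frac{2421}{343}} = \frac{1838341}{2069562} - - \frac{1182358387}{2421} = \frac{1838341}{2069562} + \frac{1182358387}{2421} = \frac{815656146246685}{1670136534}$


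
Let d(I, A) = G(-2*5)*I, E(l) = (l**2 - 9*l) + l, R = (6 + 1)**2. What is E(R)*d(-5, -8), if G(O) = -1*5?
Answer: 50225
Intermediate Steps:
G(O) = -5
R = 49 (R = 7**2 = 49)
E(l) = l**2 - 8*l
d(I, A) = -5*I
E(R)*d(-5, -8) = (49*(-8 + 49))*(-5*(-5)) = (49*41)*25 = 2009*25 = 50225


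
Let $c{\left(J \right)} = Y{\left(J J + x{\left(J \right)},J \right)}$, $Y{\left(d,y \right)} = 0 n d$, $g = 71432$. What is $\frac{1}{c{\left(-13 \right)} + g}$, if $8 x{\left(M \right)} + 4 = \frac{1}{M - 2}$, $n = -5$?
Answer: $\frac{1}{71432} \approx 1.3999 \cdot 10^{-5}$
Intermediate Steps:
$x{\left(M \right)} = - \frac{1}{2} + \frac{1}{8 \left(-2 + M\right)}$ ($x{\left(M \right)} = - \frac{1}{2} + \frac{1}{8 \left(M - 2\right)} = - \frac{1}{2} + \frac{1}{8 \left(-2 + M\right)}$)
$Y{\left(d,y \right)} = 0$ ($Y{\left(d,y \right)} = 0 \left(-5\right) d = 0 d = 0$)
$c{\left(J \right)} = 0$
$\frac{1}{c{\left(-13 \right)} + g} = \frac{1}{0 + 71432} = \frac{1}{71432}$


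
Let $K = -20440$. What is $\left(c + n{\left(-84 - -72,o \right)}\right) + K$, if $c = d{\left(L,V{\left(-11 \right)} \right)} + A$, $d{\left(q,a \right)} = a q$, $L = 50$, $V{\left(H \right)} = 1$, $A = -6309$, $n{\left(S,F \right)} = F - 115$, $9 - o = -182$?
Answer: $-26623$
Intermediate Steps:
$o = 191$ ($o = 9 - -182 = 9 + 182 = 191$)
$n{\left(S,F \right)} = -115 + F$
$c = -6259$ ($c = 1 \cdot 50 - 6309 = 50 - 6309 = -6259$)
$\left(c + n{\left(-84 - -72,o \right)}\right) + K = \left(-6259 + \left(-115 + 191\right)\right) - 20440 = \left(-6259 + 76\right) - 20440 = -6183 - 20440 = -26623$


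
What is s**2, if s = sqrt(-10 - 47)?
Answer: -57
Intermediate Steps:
s = I*sqrt(57) (s = sqrt(-57) = I*sqrt(57) ≈ 7.5498*I)
s**2 = (I*sqrt(57))**2 = -57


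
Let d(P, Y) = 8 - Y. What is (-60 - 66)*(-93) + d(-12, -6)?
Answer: 11732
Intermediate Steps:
(-60 - 66)*(-93) + d(-12, -6) = (-60 - 66)*(-93) + (8 - 1*(-6)) = -126*(-93) + (8 + 6) = 11718 + 14 = 11732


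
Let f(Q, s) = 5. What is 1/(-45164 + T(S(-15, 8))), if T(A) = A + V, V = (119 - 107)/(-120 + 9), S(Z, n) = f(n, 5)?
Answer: -37/1670887 ≈ -2.2144e-5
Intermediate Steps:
S(Z, n) = 5
V = -4/37 (V = 12/(-111) = 12*(-1/111) = -4/37 ≈ -0.10811)
T(A) = -4/37 + A (T(A) = A - 4/37 = -4/37 + A)
1/(-45164 + T(S(-15, 8))) = 1/(-45164 + (-4/37 + 5)) = 1/(-45164 + 181/37) = 1/(-1670887/37) = -37/1670887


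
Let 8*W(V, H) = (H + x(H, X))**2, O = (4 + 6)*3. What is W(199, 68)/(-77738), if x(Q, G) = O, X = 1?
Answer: -2401/155476 ≈ -0.015443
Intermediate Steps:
O = 30 (O = 10*3 = 30)
x(Q, G) = 30
W(V, H) = (30 + H)**2/8 (W(V, H) = (H + 30)**2/8 = (30 + H)**2/8)
W(199, 68)/(-77738) = ((30 + 68)**2/8)/(-77738) = ((1/8)*98**2)*(-1/77738) = ((1/8)*9604)*(-1/77738) = (2401/2)*(-1/77738) = -2401/155476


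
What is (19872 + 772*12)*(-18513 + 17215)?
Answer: -37818528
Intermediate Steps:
(19872 + 772*12)*(-18513 + 17215) = (19872 + 9264)*(-1298) = 29136*(-1298) = -37818528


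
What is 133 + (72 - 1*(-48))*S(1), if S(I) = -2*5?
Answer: -1067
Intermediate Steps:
S(I) = -10
133 + (72 - 1*(-48))*S(1) = 133 + (72 - 1*(-48))*(-10) = 133 + (72 + 48)*(-10) = 133 + 120*(-10) = 133 - 1200 = -1067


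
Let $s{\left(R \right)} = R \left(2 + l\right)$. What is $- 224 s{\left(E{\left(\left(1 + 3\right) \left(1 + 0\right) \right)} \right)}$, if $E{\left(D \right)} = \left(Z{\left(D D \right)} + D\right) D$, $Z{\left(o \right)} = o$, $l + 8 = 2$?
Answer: $71680$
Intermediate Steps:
$l = -6$ ($l = -8 + 2 = -6$)
$E{\left(D \right)} = D \left(D + D^{2}\right)$ ($E{\left(D \right)} = \left(D D + D\right) D = \left(D^{2} + D\right) D = \left(D + D^{2}\right) D = D \left(D + D^{2}\right)$)
$s{\left(R \right)} = - 4 R$ ($s{\left(R \right)} = R \left(2 - 6\right) = R \left(-4\right) = - 4 R$)
$- 224 s{\left(E{\left(\left(1 + 3\right) \left(1 + 0\right) \right)} \right)} = - 224 \left(- 4 \left(\left(1 + 3\right) \left(1 + 0\right)\right)^{2} \left(1 + \left(1 + 3\right) \left(1 + 0\right)\right)\right) = - 224 \left(- 4 \left(4 \cdot 1\right)^{2} \left(1 + 4 \cdot 1\right)\right) = - 224 \left(- 4 \cdot 4^{2} \left(1 + 4\right)\right) = - 224 \left(- 4 \cdot 16 \cdot 5\right) = - 224 \left(\left(-4\right) 80\right) = \left(-224\right) \left(-320\right) = 71680$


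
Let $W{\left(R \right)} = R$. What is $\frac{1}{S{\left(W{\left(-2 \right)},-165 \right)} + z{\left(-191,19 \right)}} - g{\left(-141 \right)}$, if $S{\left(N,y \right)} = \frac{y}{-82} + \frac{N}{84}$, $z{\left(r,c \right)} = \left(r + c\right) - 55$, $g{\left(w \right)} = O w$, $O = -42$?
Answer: $- \frac{1147299531}{193735} \approx -5922.0$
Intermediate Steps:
$g{\left(w \right)} = - 42 w$
$z{\left(r,c \right)} = -55 + c + r$ ($z{\left(r,c \right)} = \left(c + r\right) - 55 = -55 + c + r$)
$S{\left(N,y \right)} = - \frac{y}{82} + \frac{N}{84}$ ($S{\left(N,y \right)} = y \left(- \frac{1}{82}\right) + N \frac{1}{84} = - \frac{y}{82} + \frac{N}{84}$)
$\frac{1}{S{\left(W{\left(-2 \right)},-165 \right)} + z{\left(-191,19 \right)}} - g{\left(-141 \right)} = \frac{1}{\left(\left(- \frac{1}{82}\right) \left(-165\right) + \frac{1}{84} \left(-2\right)\right) - 227} - \left(-42\right) \left(-141\right) = \frac{1}{\left(\frac{165}{82} - \frac{1}{42}\right) - 227} - 5922 = \frac{1}{\frac{1712}{861} - 227} - 5922 = \frac{1}{- \frac{193735}{861}} - 5922 = - \frac{861}{193735} - 5922 = - \frac{1147299531}{193735}$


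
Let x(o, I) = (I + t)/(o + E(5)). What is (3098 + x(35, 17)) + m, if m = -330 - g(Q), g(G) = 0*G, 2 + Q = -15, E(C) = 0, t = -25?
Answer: 96872/35 ≈ 2767.8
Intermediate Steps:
Q = -17 (Q = -2 - 15 = -17)
x(o, I) = (-25 + I)/o (x(o, I) = (I - 25)/(o + 0) = (-25 + I)/o)
g(G) = 0
m = -330 (m = -330 - 1*0 = -330 + 0 = -330)
(3098 + x(35, 17)) + m = (3098 + (-25 + 17)/35) - 330 = (3098 + (1/35)*(-8)) - 330 = (3098 - 8/35) - 330 = 108422/35 - 330 = 96872/35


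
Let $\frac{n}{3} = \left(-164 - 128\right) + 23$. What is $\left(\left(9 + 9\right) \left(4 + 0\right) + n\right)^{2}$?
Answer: $540225$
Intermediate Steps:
$n = -807$ ($n = 3 \left(\left(-164 - 128\right) + 23\right) = 3 \left(-292 + 23\right) = 3 \left(-269\right) = -807$)
$\left(\left(9 + 9\right) \left(4 + 0\right) + n\right)^{2} = \left(\left(9 + 9\right) \left(4 + 0\right) - 807\right)^{2} = \left(18 \cdot 4 - 807\right)^{2} = \left(72 - 807\right)^{2} = \left(-735\right)^{2} = 540225$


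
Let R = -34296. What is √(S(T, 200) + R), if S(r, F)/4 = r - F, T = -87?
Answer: 2*I*√8861 ≈ 188.27*I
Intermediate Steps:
S(r, F) = -4*F + 4*r (S(r, F) = 4*(r - F) = -4*F + 4*r)
√(S(T, 200) + R) = √((-4*200 + 4*(-87)) - 34296) = √((-800 - 348) - 34296) = √(-1148 - 34296) = √(-35444) = 2*I*√8861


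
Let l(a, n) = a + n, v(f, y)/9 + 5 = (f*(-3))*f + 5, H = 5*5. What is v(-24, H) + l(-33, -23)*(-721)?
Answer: 24824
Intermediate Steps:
H = 25
v(f, y) = -27*f² (v(f, y) = -45 + 9*((f*(-3))*f + 5) = -45 + 9*((-3*f)*f + 5) = -45 + 9*(-3*f² + 5) = -45 + 9*(5 - 3*f²) = -45 + (45 - 27*f²) = -27*f²)
v(-24, H) + l(-33, -23)*(-721) = -27*(-24)² + (-33 - 23)*(-721) = -27*576 - 56*(-721) = -15552 + 40376 = 24824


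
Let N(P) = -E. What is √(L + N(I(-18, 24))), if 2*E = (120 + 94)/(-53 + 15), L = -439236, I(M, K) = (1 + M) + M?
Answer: 11*I*√5241758/38 ≈ 662.75*I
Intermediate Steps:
I(M, K) = 1 + 2*M
E = -107/38 (E = ((120 + 94)/(-53 + 15))/2 = (214/(-38))/2 = (214*(-1/38))/2 = (½)*(-107/19) = -107/38 ≈ -2.8158)
N(P) = 107/38 (N(P) = -1*(-107/38) = 107/38)
√(L + N(I(-18, 24))) = √(-439236 + 107/38) = √(-16690861/38) = 11*I*√5241758/38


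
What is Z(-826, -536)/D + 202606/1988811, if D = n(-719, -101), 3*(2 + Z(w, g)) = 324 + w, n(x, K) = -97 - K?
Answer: -83990393/1988811 ≈ -42.231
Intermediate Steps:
Z(w, g) = 106 + w/3 (Z(w, g) = -2 + (324 + w)/3 = -2 + (108 + w/3) = 106 + w/3)
D = 4 (D = -97 - 1*(-101) = -97 + 101 = 4)
Z(-826, -536)/D + 202606/1988811 = (106 + (⅓)*(-826))/4 + 202606/1988811 = (106 - 826/3)*(¼) + 202606*(1/1988811) = -508/3*¼ + 202606/1988811 = -127/3 + 202606/1988811 = -83990393/1988811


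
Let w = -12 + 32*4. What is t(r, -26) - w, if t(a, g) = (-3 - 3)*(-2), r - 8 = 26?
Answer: -104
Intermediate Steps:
r = 34 (r = 8 + 26 = 34)
t(a, g) = 12 (t(a, g) = -6*(-2) = 12)
w = 116 (w = -12 + 128 = 116)
t(r, -26) - w = 12 - 1*116 = 12 - 116 = -104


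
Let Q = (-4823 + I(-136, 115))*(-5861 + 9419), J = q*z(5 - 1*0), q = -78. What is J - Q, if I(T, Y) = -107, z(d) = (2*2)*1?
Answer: 17540628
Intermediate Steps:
z(d) = 4 (z(d) = 4*1 = 4)
J = -312 (J = -78*4 = -312)
Q = -17540940 (Q = (-4823 - 107)*(-5861 + 9419) = -4930*3558 = -17540940)
J - Q = -312 - 1*(-17540940) = -312 + 17540940 = 17540628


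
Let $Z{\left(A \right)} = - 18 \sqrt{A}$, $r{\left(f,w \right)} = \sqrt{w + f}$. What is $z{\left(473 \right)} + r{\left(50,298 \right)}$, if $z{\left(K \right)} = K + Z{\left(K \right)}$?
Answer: $473 - 18 \sqrt{473} + 2 \sqrt{87} \approx 100.18$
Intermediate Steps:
$r{\left(f,w \right)} = \sqrt{f + w}$
$z{\left(K \right)} = K - 18 \sqrt{K}$
$z{\left(473 \right)} + r{\left(50,298 \right)} = \left(473 - 18 \sqrt{473}\right) + \sqrt{50 + 298} = \left(473 - 18 \sqrt{473}\right) + \sqrt{348} = \left(473 - 18 \sqrt{473}\right) + 2 \sqrt{87} = 473 - 18 \sqrt{473} + 2 \sqrt{87}$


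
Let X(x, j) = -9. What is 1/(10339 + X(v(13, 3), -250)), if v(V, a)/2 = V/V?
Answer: 1/10330 ≈ 9.6805e-5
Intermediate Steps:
v(V, a) = 2 (v(V, a) = 2*(V/V) = 2*1 = 2)
1/(10339 + X(v(13, 3), -250)) = 1/(10339 - 9) = 1/10330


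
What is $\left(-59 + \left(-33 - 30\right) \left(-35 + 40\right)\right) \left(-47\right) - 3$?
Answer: $17575$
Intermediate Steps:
$\left(-59 + \left(-33 - 30\right) \left(-35 + 40\right)\right) \left(-47\right) - 3 = \left(-59 - 315\right) \left(-47\right) - 3 = \left(-374\right) \left(-47\right) - 3 = 17578 - 3 = 17575$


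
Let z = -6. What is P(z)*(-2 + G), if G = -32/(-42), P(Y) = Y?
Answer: 52/7 ≈ 7.4286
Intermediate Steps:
G = 16/21 (G = -32*(-1/42) = 16/21 ≈ 0.76190)
P(z)*(-2 + G) = -6*(-2 + 16/21) = -6*(-26/21) = 52/7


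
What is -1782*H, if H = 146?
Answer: -260172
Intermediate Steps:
-1782*H = -1782*146 = -260172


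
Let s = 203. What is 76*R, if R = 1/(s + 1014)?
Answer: 76/1217 ≈ 0.062449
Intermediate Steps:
R = 1/1217 (R = 1/(203 + 1014) = 1/1217 ≈ 0.00082169)
76*R = 76*(1/1217) = 76/1217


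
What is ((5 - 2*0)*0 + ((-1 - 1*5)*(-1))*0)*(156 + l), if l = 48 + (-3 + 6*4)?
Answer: 0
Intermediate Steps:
l = 69 (l = 48 + (-3 + 24) = 48 + 21 = 69)
((5 - 2*0)*0 + ((-1 - 1*5)*(-1))*0)*(156 + l) = ((5 - 2*0)*0 + ((-1 - 1*5)*(-1))*0)*(156 + 69) = ((5 + 0)*0 + ((-1 - 5)*(-1))*0)*225 = (5*0 - 6*(-1)*0)*225 = (0 + 6*0)*225 = (0 + 0)*225 = 0*225 = 0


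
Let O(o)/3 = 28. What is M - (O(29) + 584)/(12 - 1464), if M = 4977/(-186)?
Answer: -591863/22506 ≈ -26.298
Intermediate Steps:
O(o) = 84 (O(o) = 3*28 = 84)
M = -1659/62 (M = 4977*(-1/186) = -1659/62 ≈ -26.758)
M - (O(29) + 584)/(12 - 1464) = -1659/62 - (84 + 584)/(12 - 1464) = -1659/62 - 668/(-1452) = -1659/62 - 668*(-1)/1452 = -1659/62 - 1*(-167/363) = -1659/62 + 167/363 = -591863/22506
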